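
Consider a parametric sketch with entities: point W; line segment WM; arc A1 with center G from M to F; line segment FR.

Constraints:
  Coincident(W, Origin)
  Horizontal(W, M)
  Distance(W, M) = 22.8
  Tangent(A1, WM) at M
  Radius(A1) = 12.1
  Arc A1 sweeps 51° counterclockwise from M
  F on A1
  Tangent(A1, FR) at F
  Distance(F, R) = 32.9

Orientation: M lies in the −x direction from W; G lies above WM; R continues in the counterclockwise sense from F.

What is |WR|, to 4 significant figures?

30.93

W is at the origin; WM is horizontal with |WM| = 22.8 and M on the −x side, so M = (-22.80, 0.000). A1 meets WM tangentially, so GM is at right angles to WM, so G = M + (0, 12.1) = (-22.80, 12.10). On A1, M sits at bearing -90° from G; a 51° counterclockwise sweep puts F at bearing -39°, so F = G + 12.1·(cos -39°, sin -39°) = (-13.40, 4.485). The tangent condition forces GF to be normal to FR, so FR runs along (−sin -39°, cos -39°); with |FR| = 32.9, R = (7.308, 30.05). Then |WR| = |R − W| = 30.93.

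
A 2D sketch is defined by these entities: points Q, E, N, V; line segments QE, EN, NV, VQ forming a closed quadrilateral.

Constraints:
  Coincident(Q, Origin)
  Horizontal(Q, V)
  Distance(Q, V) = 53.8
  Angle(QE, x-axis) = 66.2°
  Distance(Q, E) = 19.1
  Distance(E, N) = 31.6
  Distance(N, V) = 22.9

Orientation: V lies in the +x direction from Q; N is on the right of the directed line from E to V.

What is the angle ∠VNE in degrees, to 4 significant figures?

128.8°

Q is at the origin; QV is horizontal with |QV| = 53.8 and V in +x, so V = (53.8, 0). QE runs at 66.2° with |QE| = 19.1, so E = (7.708, 17.48). N is determined by |EN| = 31.6 and |NV| = 22.9 together: it lies at the intersection of circle(E, 31.6) and circle(V, 22.9). With |EV| = 49.29, the foot of the radical line on EV is 29.46 from E and the perpendicular offset is √(31.6² − 29.46²) = 11.44. Taking the right-of-EV solution: N = (31.20, -3.664).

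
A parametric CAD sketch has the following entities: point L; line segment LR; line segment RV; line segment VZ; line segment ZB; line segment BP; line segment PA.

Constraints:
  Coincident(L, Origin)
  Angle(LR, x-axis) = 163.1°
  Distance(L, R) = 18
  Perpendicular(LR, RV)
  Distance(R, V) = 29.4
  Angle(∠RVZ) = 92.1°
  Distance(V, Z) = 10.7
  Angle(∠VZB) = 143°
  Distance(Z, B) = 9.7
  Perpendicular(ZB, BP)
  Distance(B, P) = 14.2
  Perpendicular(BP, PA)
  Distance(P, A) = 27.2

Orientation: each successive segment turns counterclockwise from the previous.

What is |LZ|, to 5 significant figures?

30.675

LR ⟂ RV, so RV runs at -106.90°; with |RV| = 29.4, V = (-25.769, -22.898). ∠RVZ = 92.1° gives VZ at -19.000° from the x-axis; with |VZ| = 10.7, Z = (-15.652, -26.381). Then |LZ| = |Z − L| = 30.675.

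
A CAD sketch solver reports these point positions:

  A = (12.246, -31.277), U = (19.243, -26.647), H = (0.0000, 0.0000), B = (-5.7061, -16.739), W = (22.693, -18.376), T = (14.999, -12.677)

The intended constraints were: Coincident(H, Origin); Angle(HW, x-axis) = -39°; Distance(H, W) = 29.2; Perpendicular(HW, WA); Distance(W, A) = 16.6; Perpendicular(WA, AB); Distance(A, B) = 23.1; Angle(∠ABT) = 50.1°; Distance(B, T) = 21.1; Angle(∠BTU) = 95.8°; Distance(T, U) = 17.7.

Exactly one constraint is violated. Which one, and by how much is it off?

Distance(T, U) = 17.7 — off by 3.10.

H = (0.00, 0.00) ✓; HW at -39.00° ✓; |HW| = 29.20 ✓; ∠(HW, WA) = 90.00° ✓; |WA| = 16.60 ✓; ∠(WA, AB) = 90.00° ✓; |AB| = 23.10 ✓; ∠ABT = 50.10° ✓; |BT| = 21.10 ✓; ∠BTU = 95.80° ✓; |TU| = 14.60 ✗.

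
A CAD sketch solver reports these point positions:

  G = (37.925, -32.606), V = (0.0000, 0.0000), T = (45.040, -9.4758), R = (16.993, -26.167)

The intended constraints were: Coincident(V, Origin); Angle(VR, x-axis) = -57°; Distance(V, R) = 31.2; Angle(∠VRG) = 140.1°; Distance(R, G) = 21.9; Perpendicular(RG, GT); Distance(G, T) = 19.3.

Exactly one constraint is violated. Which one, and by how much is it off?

Distance(G, T) = 19.3 — off by 4.90.

V = (0.00, 0.00) ✓; VR at -57.00° ✓; |VR| = 31.20 ✓; ∠VRG = 140.1° ✓; |RG| = 21.90 ✓; ∠(RG, GT) = 90.00° ✓; |GT| = 24.20 ✗.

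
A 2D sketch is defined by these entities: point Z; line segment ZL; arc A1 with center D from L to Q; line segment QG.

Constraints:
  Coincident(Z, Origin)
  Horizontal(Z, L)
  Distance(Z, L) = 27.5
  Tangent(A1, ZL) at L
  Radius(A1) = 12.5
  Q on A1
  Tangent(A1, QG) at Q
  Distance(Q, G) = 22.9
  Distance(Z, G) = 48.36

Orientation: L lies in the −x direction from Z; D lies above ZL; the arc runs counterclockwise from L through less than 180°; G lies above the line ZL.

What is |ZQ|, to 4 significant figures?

25.61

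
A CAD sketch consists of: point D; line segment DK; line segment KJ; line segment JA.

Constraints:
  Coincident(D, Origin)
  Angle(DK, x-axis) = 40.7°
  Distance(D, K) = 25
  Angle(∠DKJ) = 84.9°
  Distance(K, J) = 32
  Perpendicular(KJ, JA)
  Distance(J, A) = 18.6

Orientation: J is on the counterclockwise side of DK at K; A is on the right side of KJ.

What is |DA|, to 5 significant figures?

52.717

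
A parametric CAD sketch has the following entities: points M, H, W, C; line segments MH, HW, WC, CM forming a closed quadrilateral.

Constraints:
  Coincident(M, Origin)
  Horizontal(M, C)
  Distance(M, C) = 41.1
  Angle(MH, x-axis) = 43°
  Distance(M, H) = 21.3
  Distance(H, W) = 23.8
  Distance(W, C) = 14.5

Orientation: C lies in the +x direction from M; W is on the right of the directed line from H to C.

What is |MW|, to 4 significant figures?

28.45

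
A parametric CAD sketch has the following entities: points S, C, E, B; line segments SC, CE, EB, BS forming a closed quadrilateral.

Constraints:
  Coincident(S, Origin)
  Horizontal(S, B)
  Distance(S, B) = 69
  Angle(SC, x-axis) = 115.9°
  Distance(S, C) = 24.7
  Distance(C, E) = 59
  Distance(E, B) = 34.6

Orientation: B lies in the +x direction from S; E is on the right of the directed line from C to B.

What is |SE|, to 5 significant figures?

38.915

S is at the origin; SB is horizontal with |SB| = 69.0 and B in +x, so B = (69.0, 0). SC runs at 115.9° with |SC| = 24.7, so C = (-10.789, 22.219). E is determined by |CE| = 59.0 and |EB| = 34.6 together: it lies at the intersection of circle(C, 59.0) and circle(B, 34.6). With |CB| = 82.825, the foot of the radical line on CB is 55.200 from C and the perpendicular offset is √(59.0² − 55.200²) = 20.833. Taking the right-of-CB solution: E = (36.799, -12.658).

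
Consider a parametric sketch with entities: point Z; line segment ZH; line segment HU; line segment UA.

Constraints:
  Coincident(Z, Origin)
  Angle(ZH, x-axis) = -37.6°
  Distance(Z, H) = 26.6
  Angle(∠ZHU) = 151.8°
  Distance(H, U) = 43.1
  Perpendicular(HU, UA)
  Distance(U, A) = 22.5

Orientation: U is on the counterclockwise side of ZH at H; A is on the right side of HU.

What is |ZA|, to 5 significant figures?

75.218

Z is at the origin; ZH runs at -37.6° with length 26.6, so H = 26.6·(cos -37.6°, sin -37.6°) = (21.075, -16.230). ∠ZHU = 151.8°, so HU runs at -37.6° + (180° − 151.8°) = -9.4000° from the x-axis; with |HU| = 43.1, U = H + 43.1·(cos -9.4000°, sin -9.4000°) = (63.596, -23.269). HU ⟂ UA; with |UA| = 22.5 on the right of HU, A = U + 22.5·(-0.16333, -0.98657) = (59.921, -45.467). Then |ZA| = |A − Z| = 75.218.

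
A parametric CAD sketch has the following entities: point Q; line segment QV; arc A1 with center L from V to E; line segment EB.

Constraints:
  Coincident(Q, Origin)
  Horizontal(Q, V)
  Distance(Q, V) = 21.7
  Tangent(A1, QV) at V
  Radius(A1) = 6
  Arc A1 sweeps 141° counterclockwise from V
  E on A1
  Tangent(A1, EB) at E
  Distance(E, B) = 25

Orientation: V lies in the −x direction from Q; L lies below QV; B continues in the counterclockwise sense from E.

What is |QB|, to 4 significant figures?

27.08

On A1, V sits at bearing 90° from L; a 141° counterclockwise sweep puts E at bearing 231°, so E = L + 6.0·(cos 231°, sin 231°) = (-25.48, -10.66). Tangency of A1 to EB means the radius LE is perpendicular to EB, so EB runs along (−sin 231°, cos 231°); with |EB| = 25.0, B = (-6.047, -26.40). Then |QB| = |B − Q| = 27.08.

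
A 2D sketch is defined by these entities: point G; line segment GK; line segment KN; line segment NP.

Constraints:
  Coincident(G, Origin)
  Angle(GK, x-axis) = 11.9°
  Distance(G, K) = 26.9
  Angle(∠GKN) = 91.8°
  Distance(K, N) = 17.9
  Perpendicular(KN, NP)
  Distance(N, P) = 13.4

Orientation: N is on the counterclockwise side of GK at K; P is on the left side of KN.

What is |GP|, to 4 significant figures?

23.09

G is at the origin; GK runs at 11.9° with length 26.9, so K = 26.9·(cos 11.9°, sin 11.9°) = (26.32, 5.547). ∠GKN = 91.8°, so KN runs at 11.9° + (180° − 91.8°) = 100.1° from the x-axis; with |KN| = 17.9, N = K + 17.9·(cos 100.1°, sin 100.1°) = (23.18, 23.17). The perpendicularity gives NP at right angles to KN; with |NP| = 13.4 on the left of KN, P = N + 13.4·(-0.9845, -0.1754) = (9.990, 20.82). Then |GP| = |P − G| = 23.09.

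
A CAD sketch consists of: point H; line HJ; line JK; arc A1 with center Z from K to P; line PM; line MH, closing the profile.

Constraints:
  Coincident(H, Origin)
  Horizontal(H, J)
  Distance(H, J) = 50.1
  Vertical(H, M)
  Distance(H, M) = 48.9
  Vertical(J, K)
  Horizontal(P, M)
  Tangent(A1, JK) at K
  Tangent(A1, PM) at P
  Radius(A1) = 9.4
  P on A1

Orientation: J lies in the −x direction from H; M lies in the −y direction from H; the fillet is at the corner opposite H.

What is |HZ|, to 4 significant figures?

56.72

H is at the origin; HJ is horizontal with |HJ| = 50.1 and J on the −x side, so J = (-50.10, 0.000). H and M share the same x with |HM| = 48.9 and M on the −y side, so M = (0.000, -48.90). The virtual corner opposite H is at (-50.10, -48.90). Tangency of A1 to JK means the radius ZK is perpendicular to JK and since A1 is tangent to PM there, ZP ⟂ PM, with radius 9.4, so the center Z sits 9.4 in from both sides at Z = (-40.70, -39.50). Then |HZ| = |Z − H| = 56.72.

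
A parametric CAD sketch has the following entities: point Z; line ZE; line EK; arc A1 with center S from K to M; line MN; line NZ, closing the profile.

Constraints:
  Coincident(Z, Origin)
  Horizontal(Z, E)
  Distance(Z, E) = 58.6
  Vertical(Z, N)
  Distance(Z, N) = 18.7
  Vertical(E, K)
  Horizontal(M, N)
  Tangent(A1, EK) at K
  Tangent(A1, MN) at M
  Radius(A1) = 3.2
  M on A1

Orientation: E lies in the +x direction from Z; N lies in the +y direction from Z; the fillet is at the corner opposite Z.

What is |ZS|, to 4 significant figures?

57.53

ZN is vertical with |ZN| = 18.7 and N on the +y side, so N = (0.000, 18.70). The virtual corner opposite Z is at (58.60, 18.70). Since A1 is tangent to EK there, SK ⟂ EK and A1 meets MN tangentially, so SM is at right angles to MN, with radius 3.2, so the center S sits 3.2 in from both sides at S = (55.40, 15.50). Then |ZS| = |S − Z| = 57.53.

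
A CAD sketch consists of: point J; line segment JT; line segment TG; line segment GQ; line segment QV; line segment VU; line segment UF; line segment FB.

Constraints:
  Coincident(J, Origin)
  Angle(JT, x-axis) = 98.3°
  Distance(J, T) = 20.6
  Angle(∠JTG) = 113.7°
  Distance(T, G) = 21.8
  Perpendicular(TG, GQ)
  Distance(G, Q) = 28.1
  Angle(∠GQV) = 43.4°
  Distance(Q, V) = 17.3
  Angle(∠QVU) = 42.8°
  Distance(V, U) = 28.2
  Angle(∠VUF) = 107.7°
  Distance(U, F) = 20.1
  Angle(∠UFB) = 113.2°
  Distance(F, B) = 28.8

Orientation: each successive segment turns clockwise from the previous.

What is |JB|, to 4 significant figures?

45.27

∠VUF = 107.7° gives UF at -44.10° from the x-axis; with |UF| = 20.1, F = (52.95, 11.81). ∠UFB = 113.2° gives FB at -110.9° from the x-axis; with |FB| = 28.8, B = (42.68, -15.10). Then |JB| = |B − J| = 45.27.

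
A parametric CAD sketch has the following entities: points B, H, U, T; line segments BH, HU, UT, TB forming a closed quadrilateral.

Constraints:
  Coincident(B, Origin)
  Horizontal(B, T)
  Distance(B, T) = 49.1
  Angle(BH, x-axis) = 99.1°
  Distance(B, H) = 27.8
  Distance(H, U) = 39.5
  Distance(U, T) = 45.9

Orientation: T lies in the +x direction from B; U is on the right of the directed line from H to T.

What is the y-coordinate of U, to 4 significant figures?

-11.02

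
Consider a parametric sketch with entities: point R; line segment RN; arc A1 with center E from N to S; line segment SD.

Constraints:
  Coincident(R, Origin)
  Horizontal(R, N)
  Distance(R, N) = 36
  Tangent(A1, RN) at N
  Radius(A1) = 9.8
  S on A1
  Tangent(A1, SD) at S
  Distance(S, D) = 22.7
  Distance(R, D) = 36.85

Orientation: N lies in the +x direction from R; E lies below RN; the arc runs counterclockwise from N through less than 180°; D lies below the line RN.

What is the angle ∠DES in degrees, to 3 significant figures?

66.6°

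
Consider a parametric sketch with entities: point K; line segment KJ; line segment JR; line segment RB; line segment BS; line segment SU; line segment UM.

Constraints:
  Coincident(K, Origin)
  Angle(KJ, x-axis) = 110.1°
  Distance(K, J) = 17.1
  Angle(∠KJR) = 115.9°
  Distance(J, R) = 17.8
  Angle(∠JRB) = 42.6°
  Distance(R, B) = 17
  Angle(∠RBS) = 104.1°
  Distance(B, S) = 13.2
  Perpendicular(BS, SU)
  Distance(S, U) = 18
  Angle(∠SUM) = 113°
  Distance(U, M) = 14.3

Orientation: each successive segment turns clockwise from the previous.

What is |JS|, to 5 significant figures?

7.1530

K is at the origin; KJ runs at 110.1° with length 17.1, so J = (-5.8766, 16.059). ∠KJR = 115.9° gives JR at 46.000° from the x-axis; with |JR| = 17.8, R = (6.4883, 28.863). ∠JRB = 42.6° gives RB at -91.400° from the x-axis; with |RB| = 17.0, B = (6.0730, 11.868). ∠RBS = 104.1° gives BS at -167.30° from the x-axis; with |BS| = 13.2, S = (-6.8041, 8.9659). Then |JS| = |S − J| = 7.1530.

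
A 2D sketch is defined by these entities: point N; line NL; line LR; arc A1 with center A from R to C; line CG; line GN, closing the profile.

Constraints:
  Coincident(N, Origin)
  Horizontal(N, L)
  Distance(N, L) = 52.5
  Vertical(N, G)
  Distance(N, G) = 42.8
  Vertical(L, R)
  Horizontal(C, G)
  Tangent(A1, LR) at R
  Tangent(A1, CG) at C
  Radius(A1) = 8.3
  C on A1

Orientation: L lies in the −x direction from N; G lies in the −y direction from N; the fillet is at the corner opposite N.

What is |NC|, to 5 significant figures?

61.526

N is at the origin; NL is horizontal with |NL| = 52.5 and L on the −x side, so L = (-52.500, 0.0000). NG is vertical with |NG| = 42.8 and G on the −y side, so G = (0.0000, -42.800). The virtual corner opposite N is at (-52.500, -42.800). Tangency of A1 to LR means the radius AR is perpendicular to LR and tangency of A1 to CG means the radius AC is perpendicular to CG, with radius 8.3, so the center A sits 8.3 in from both sides at A = (-44.200, -34.500). That places the tangent points at R = (-52.500, -34.500) on LR and C = (-44.200, -42.800) on CG. Then |NC| = |C − N| = 61.526.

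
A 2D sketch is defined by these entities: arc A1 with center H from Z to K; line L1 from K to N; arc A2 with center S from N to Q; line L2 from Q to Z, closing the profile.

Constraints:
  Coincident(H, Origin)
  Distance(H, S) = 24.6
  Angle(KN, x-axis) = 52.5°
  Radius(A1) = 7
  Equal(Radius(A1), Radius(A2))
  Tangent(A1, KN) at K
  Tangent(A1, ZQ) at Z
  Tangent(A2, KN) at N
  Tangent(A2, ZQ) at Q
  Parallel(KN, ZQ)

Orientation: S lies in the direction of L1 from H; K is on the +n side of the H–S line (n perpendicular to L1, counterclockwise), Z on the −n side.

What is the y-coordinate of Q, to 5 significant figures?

15.255

The slot axis is L1's direction at 52.5°, so u = (cos 52.5°, sin 52.5°) = (0.60876, 0.79335) and n = (−sin 52.5°, cos 52.5°) = (-0.79335, 0.60876). H is at the origin and S lies 24.6 along u from H, so S = 24.6·u = (14.976, 19.516). Tangency of A1 to both parallel lines with radius 7.0 puts K and Z at H ± 7.0·n: K = (-5.5535, 4.2613), Z = (5.5535, -4.2613). Equal radii place N and Q the same way about S: N = S + 7.0·n = (9.4221, 23.778), Q = S − 7.0·n = (20.529, 15.255). So Q.y = 15.255.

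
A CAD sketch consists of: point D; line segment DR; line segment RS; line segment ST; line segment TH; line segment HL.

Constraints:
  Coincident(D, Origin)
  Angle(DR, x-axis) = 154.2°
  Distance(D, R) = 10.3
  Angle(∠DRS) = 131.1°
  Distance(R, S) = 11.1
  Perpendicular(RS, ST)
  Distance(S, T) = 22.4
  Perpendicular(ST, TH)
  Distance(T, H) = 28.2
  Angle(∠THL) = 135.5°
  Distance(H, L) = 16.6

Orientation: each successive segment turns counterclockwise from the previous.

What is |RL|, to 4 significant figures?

30.88

D is at the origin; DR runs at 154.2° with length 10.3, so R = (-9.273, 4.483). ∠DRS = 131.1° gives RS at -156.9° from the x-axis; with |RS| = 11.1, S = (-19.48, 0.1279). RS ⟂ ST, so ST runs at -66.90°; with |ST| = 22.4, T = (-10.69, -20.48). ST ⟂ TH, so TH runs at 23.10°; with |TH| = 28.2, H = (15.24, -9.412). ∠THL = 135.5° gives HL at 67.60° from the x-axis; with |HL| = 16.6, L = (21.57, 5.935). Then |RL| = |L − R| = 30.88.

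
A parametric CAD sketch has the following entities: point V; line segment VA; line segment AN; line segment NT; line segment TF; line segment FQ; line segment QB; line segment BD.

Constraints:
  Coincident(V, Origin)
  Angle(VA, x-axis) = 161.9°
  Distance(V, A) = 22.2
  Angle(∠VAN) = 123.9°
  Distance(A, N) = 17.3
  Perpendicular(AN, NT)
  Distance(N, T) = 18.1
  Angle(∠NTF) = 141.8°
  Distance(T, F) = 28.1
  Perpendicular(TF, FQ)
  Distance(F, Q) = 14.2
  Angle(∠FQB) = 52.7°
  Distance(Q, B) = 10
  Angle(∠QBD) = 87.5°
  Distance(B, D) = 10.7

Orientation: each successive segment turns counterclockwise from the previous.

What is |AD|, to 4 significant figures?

39.37

V is at the origin; VA runs at 161.9° with length 22.2, so A = (-21.10, 6.897). ∠VAN = 123.9° gives AN at -142.0° from the x-axis; with |AN| = 17.3, N = (-34.73, -3.754). AN ⟂ NT, so NT runs at -52.00°; with |NT| = 18.1, T = (-23.59, -18.02). ∠NTF = 141.8° gives TF at -13.80° from the x-axis; with |TF| = 28.1, F = (3.698, -24.72). TF ⟂ FQ, so FQ runs at 76.20°; with |FQ| = 14.2, Q = (7.085, -10.93). ∠FQB = 52.7° gives QB at -156.5° from the x-axis; with |QB| = 10.0, B = (-2.085, -14.92). ∠QBD = 87.5° gives BD at -64.00° from the x-axis; with |BD| = 10.7, D = (2.605, -24.53). Then |AD| = |D − A| = 39.37.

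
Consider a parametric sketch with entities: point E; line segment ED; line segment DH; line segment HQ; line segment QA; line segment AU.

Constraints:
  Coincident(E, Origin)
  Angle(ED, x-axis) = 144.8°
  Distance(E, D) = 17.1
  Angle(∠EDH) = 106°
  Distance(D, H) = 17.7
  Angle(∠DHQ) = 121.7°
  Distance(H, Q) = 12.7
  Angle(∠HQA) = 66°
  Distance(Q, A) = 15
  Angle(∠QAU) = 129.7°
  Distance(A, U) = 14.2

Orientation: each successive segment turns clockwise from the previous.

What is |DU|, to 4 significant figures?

3.340

E is at the origin; ED runs at 144.8° with length 17.1, so D = (-13.97, 9.857). ∠EDH = 106.0° gives DH at 70.80° from the x-axis; with |DH| = 17.7, H = (-8.152, 26.57). ∠DHQ = 121.7° gives HQ at 12.50° from the x-axis; with |HQ| = 12.7, Q = (4.247, 29.32). ∠HQA = 66.0° gives QA at -101.5° from the x-axis; with |QA| = 15.0, A = (1.256, 14.62). ∠QAU = 129.7° gives AU at -151.8° from the x-axis; with |AU| = 14.2, U = (-11.26, 7.912). Then |DU| = |U − D| = 3.340.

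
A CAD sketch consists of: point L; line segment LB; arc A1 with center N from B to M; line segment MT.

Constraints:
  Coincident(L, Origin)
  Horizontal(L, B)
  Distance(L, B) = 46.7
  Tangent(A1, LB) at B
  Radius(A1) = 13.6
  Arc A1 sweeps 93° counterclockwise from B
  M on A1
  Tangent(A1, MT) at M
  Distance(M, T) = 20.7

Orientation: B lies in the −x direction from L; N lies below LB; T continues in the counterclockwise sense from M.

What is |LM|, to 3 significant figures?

62.0

L is at the origin; LB is horizontal with |LB| = 46.7 and B on the −x side, so B = (-46.7, 0.00). Since A1 is tangent to LB there, NB ⟂ LB, so N = B + (0, -13.6) = (-46.7, -13.6). On A1, B sits at bearing 90° from N; a 93° counterclockwise sweep puts M at bearing 183°, so M = N + 13.6·(cos 183°, sin 183°) = (-60.3, -14.3). Then |LM| = |M − L| = 62.0.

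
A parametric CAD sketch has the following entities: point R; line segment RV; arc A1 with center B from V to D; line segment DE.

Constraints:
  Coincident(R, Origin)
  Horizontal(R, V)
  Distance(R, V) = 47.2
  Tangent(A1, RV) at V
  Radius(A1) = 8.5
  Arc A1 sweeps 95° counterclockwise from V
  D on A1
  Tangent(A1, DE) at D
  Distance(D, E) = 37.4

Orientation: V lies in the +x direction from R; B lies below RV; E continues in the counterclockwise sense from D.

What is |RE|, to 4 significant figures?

62.65

On A1, V sits at bearing 90° from B; a 95° counterclockwise sweep puts D at bearing 185°, so D = B + 8.5·(cos 185°, sin 185°) = (38.73, -9.241). The tangent condition forces BD to be normal to DE, so DE runs along (−sin 185°, cos 185°); with |DE| = 37.4, E = (41.99, -46.50). Then |RE| = |E − R| = 62.65.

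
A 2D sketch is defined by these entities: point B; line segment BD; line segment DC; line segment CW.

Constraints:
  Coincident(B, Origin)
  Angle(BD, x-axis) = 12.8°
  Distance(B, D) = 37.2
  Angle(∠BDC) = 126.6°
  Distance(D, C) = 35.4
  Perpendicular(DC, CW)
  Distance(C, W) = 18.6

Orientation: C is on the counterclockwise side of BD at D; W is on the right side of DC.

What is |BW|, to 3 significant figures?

75.3

B is at the origin; BD runs at 12.8° with length 37.2, so D = 37.2·(cos 12.8°, sin 12.8°) = (36.3, 8.24). ∠BDC = 126.6°, so DC runs at 12.8° + (180° − 126.6°) = 66.2° from the x-axis; with |DC| = 35.4, C = D + 35.4·(cos 66.2°, sin 66.2°) = (50.6, 40.6). The perpendicularity gives CW at right angles to DC; with |CW| = 18.6 on the right of DC, W = C + 18.6·(0.915, -0.404) = (67.6, 33.1). Then |BW| = |W − B| = 75.3.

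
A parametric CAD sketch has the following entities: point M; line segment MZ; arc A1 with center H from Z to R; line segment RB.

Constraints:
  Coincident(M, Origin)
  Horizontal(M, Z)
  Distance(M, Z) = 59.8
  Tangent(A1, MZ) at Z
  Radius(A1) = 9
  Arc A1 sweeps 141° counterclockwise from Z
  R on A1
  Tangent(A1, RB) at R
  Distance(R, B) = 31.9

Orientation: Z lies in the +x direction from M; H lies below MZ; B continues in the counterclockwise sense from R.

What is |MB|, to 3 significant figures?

86.8

M is at the origin; M and Z share the same y with |MZ| = 59.8 and Z on the +x side, so Z = (59.8, 0.00). Since A1 is tangent to MZ there, HZ ⟂ MZ, so H = Z + (0, -9) = (59.8, -9.00). On A1, Z sits at bearing 90° from H; a 141° counterclockwise sweep puts R at bearing 231°, so R = H + 9.0·(cos 231°, sin 231°) = (54.1, -16.0). The tangent condition forces HR to be normal to RB, so RB runs along (−sin 231°, cos 231°); with |RB| = 31.9, B = (78.9, -36.1). Then |MB| = |B − M| = 86.8.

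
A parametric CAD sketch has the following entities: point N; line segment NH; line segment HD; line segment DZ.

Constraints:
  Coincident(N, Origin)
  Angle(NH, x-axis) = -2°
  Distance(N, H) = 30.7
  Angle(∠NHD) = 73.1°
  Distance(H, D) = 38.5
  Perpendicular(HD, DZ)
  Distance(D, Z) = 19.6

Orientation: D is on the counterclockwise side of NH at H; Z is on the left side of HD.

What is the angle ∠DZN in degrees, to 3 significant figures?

108°

N is at the origin; NH runs at -2.0° with length 30.7, so H = 30.7·(cos -2.0°, sin -2.0°) = (30.7, -1.07). ∠NHD = 73.1°, so HD runs at -2.0° + (180° − 73.1°) = 105° from the x-axis; with |HD| = 38.5, D = H + 38.5·(cos 105°, sin 105°) = (20.8, 36.1). HD is perpendicular to DZ; with |DZ| = 19.6 on the left of HD, Z = D + 19.6·(-0.966, -0.257) = (1.84, 31.1). Then cos ∠DZN = ZD·ZN / (|ZD||ZN|), giving 108°.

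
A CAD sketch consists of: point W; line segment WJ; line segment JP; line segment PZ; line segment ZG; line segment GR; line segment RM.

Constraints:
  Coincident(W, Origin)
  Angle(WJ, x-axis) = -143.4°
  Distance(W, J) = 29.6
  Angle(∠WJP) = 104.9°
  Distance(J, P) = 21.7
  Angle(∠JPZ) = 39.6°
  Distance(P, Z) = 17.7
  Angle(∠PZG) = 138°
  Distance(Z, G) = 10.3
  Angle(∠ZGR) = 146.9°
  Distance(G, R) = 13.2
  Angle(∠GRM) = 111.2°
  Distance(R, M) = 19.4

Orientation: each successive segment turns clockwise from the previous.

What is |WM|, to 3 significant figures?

44.2

W is at the origin; WJ runs at -143.4° with length 29.6, so J = (-23.8, -17.6). ∠WJP = 104.9° gives JP at 142° from the x-axis; with |JP| = 21.7, P = (-40.7, -4.14). ∠JPZ = 39.6° gives PZ at 1.10° from the x-axis; with |PZ| = 17.7, Z = (-23.0, -3.80). ∠PZG = 138.0° gives ZG at -40.9° from the x-axis; with |ZG| = 10.3, G = (-15.3, -10.5). ∠ZGR = 146.9° gives GR at -74.0° from the x-axis; with |GR| = 13.2, R = (-11.6, -23.2). ∠GRM = 111.2° gives RM at -143° from the x-axis; with |RM| = 19.4, M = (-27.1, -35.0). Then |WM| = |M − W| = 44.2.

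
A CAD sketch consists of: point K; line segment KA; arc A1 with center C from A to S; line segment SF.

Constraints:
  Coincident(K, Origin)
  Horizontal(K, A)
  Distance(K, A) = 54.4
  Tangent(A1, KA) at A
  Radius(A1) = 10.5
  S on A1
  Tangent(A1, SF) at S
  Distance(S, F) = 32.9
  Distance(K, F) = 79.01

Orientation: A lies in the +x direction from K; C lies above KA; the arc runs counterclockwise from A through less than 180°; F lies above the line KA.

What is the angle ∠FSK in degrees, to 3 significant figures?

101°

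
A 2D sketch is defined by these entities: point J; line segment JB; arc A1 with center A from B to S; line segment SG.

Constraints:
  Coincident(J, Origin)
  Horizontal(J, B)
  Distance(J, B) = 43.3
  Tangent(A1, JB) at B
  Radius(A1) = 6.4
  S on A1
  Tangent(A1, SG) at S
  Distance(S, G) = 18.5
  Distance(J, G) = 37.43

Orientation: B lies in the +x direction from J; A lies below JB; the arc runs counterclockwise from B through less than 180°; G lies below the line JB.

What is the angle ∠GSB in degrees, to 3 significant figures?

145°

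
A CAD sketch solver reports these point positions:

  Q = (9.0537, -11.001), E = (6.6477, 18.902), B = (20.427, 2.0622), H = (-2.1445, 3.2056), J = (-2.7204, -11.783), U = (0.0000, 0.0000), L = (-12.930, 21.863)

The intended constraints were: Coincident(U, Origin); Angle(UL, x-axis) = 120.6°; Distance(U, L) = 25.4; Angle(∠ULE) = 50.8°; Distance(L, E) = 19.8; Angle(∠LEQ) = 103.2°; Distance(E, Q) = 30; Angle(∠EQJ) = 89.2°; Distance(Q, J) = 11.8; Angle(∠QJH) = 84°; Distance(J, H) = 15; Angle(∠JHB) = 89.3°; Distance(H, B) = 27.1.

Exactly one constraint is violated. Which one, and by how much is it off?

Distance(H, B) = 27.1 — off by 4.50.

U = (0.00, 0.00) ✓; UL at 120.6° ✓; |UL| = 25.40 ✓; ∠ULE = 50.80° ✓; |LE| = 19.80 ✓; ∠LEQ = 103.2° ✓; |EQ| = 30.00 ✓; ∠EQJ = 89.20° ✓; |QJ| = 11.80 ✓; ∠QJH = 84.00° ✓; |JH| = 15.00 ✓; ∠JHB = 89.30° ✓; |HB| = 22.60 ✗.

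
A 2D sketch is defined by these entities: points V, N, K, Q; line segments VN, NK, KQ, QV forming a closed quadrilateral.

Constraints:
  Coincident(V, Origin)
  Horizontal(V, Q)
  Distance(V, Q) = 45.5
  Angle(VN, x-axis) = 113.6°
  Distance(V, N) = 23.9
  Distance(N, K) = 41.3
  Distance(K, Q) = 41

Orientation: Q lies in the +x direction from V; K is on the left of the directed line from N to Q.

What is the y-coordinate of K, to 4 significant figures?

37.40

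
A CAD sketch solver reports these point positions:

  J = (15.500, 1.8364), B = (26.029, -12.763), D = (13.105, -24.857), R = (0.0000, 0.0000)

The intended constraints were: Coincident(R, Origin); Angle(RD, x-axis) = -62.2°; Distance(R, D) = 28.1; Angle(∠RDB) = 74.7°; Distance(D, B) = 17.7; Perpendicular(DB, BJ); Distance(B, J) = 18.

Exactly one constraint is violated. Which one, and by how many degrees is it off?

Perpendicular(DB, BJ) — off by 7.30°.

R = (0.00, 0.00) ✓; RD at -62.20° ✓; |RD| = 28.10 ✓; ∠RDB = 74.70° ✓; |DB| = 17.70 ✓; ∠(DB, BJ) = 82.70° ✗; |BJ| = 18.00 ✓.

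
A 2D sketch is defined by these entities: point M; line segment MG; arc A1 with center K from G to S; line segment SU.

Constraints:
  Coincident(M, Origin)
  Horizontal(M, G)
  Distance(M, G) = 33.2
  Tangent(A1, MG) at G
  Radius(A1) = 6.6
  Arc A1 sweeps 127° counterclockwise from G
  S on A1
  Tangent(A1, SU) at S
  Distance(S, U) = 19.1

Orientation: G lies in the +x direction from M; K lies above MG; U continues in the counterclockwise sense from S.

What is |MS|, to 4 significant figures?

39.90

M is at the origin; MG is horizontal with |MG| = 33.2 and G on the +x side, so G = (33.20, 0.000). Tangency of A1 to MG means the radius KG is perpendicular to MG, so K = G + (0, 6.6) = (33.20, 6.600). On A1, G sits at bearing -90° from K; a 127° counterclockwise sweep puts S at bearing 37°, so S = K + 6.6·(cos 37°, sin 37°) = (38.47, 10.57). Then |MS| = |S − M| = 39.90.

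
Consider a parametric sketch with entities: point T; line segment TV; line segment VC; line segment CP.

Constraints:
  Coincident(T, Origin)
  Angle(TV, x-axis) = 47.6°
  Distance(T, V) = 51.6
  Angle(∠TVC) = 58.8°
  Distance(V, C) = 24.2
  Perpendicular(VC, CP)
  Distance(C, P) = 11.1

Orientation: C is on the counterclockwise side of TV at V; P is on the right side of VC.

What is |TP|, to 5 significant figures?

55.295

T is at the origin; TV runs at 47.6° with length 51.6, so V = 51.6·(cos 47.6°, sin 47.6°) = (34.794, 38.104). ∠TVC = 58.8°, so VC runs at 47.6° + (180° − 58.8°) = 168.80° from the x-axis; with |VC| = 24.2, C = V + 24.2·(cos 168.80°, sin 168.80°) = (11.055, 42.805). VC is perpendicular to CP; with |CP| = 11.1 on the right of VC, P = C + 11.1·(0.19423, 0.98096) = (13.211, 53.693). Then |TP| = |P − T| = 55.295.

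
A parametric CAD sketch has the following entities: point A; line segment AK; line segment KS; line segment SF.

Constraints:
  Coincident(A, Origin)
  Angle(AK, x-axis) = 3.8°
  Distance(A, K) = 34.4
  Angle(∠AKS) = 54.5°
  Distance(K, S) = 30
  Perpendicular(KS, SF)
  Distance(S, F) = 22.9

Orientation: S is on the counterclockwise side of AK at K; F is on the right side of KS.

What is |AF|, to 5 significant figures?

51.883

A is at the origin; AK runs at 3.8° with length 34.4, so K = 34.4·(cos 3.8°, sin 3.8°) = (34.324, 2.2798). ∠AKS = 54.5°, so KS runs at 3.8° + (180° − 54.5°) = 129.30° from the x-axis; with |KS| = 30.0, S = K + 30.0·(cos 129.30°, sin 129.30°) = (15.323, 25.495). KS is perpendicular to SF; with |SF| = 22.9 on the right of KS, F = S + 22.9·(0.77384, 0.63338) = (33.044, 39.999). Then |AF| = |F − A| = 51.883.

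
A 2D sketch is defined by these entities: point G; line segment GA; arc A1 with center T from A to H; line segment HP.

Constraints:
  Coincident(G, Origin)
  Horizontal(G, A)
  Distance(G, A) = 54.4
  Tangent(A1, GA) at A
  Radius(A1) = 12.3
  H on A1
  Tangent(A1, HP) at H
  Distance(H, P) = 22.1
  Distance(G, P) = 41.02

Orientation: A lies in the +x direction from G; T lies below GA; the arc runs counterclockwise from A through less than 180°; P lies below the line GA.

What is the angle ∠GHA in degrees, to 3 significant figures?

143°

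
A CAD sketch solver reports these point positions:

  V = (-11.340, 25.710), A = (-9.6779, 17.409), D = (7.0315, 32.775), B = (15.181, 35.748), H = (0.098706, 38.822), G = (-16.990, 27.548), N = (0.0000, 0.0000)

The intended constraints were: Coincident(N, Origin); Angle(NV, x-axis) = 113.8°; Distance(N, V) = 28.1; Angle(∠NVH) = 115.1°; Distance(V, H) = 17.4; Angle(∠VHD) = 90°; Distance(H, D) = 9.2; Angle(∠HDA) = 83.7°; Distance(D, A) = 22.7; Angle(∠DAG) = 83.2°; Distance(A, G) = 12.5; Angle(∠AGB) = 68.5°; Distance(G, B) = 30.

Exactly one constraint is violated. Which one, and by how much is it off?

Distance(G, B) = 30 — off by 3.20.

N = (0.00, 0.00) ✓; NV at 113.8° ✓; |NV| = 28.10 ✓; ∠NVH = 115.1° ✓; |VH| = 17.40 ✓; ∠VHD = 90.00° ✓; |HD| = 9.199 ✓; ∠HDA = 83.70° ✓; |DA| = 22.70 ✓; ∠DAG = 83.20° ✓; |AG| = 12.50 ✓; ∠AGB = 68.50° ✓; |GB| = 33.20 ✗.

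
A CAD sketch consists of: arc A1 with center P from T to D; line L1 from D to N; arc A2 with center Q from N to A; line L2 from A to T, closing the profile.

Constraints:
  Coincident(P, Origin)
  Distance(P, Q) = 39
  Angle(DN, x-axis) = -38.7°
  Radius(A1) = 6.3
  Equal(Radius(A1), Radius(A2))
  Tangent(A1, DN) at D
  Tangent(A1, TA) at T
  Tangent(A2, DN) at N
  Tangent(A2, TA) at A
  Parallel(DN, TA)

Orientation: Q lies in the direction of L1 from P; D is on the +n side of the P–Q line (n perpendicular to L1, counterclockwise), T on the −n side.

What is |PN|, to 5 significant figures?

39.506

Tangency of A1 to both parallel lines with radius 6.3 puts D and T at P ± 6.3·n: D = (3.9390, 4.9167), T = (-3.9390, -4.9167). Equal radii place N and A the same way about Q: N = Q + 6.3·n = (34.376, -19.468), A = Q − 6.3·n = (26.498, -29.301). Then |PN| = |N − P| = 39.506.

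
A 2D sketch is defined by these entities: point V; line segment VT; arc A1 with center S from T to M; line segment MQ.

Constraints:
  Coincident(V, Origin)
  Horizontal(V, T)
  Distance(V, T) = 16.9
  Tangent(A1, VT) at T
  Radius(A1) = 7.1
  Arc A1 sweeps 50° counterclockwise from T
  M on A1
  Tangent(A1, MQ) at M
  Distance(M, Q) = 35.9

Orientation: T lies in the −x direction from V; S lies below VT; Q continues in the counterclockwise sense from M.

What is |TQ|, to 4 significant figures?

41.42

On A1, T sits at bearing 90° from S; a 50° counterclockwise sweep puts M at bearing 140°, so M = S + 7.1·(cos 140°, sin 140°) = (-22.34, -2.536). Tangency of A1 to MQ means the radius SM is perpendicular to MQ, so MQ runs along (−sin 140°, cos 140°); with |MQ| = 35.9, Q = (-45.41, -30.04). Then |TQ| = |Q − T| = 41.42.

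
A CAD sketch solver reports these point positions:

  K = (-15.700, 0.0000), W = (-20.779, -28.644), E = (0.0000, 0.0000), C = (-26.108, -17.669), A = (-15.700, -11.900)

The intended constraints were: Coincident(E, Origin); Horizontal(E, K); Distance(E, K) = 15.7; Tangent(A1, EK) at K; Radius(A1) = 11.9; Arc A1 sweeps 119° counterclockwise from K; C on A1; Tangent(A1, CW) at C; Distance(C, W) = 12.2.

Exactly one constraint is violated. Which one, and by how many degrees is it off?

Tangent(A1, CW) at C — off by 3.10°.

E = (0.00, 0.00) ✓; E.y = 0.00, K.y = 0.00 ✓; |EK| = 15.70 ✓; ∠(AK, KE) = 90.00° ✓; |AK| = 11.90 ✓; bearing(A→C) − bearing(A→K) = 119.0° ✓; |AC| = 11.90 ✓; ∠(AC, CW) = 93.10° ✗; |CW| = 12.20 ✓.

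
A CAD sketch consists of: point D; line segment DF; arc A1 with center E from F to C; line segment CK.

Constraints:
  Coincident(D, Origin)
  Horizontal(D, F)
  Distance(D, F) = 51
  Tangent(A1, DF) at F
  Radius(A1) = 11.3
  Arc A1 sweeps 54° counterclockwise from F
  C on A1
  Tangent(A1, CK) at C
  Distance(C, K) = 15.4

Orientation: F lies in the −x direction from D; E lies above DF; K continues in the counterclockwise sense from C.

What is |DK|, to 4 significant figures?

37.00

D is at the origin; D and F share the same y with |DF| = 51.0 and F on the −x side, so F = (-51.00, 0.000). A1 meets DF tangentially, so EF is at right angles to DF, so E = F + (0, 11.3) = (-51.00, 11.30). On A1, F sits at bearing -90° from E; a 54° counterclockwise sweep puts C at bearing -36°, so C = E + 11.3·(cos -36°, sin -36°) = (-41.86, 4.658). A1 meets CK tangentially, so EC is at right angles to CK, so CK runs along (−sin -36°, cos -36°); with |CK| = 15.4, K = (-32.81, 17.12). Then |DK| = |K − D| = 37.00.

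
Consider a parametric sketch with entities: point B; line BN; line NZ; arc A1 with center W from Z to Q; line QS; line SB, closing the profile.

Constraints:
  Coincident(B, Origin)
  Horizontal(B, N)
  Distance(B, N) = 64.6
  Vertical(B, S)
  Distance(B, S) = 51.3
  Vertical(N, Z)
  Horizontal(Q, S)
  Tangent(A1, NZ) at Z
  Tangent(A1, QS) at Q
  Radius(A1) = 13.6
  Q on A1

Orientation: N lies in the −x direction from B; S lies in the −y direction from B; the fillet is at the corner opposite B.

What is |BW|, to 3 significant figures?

63.4

B is at the origin; B and N share the same y with |BN| = 64.6 and N on the −x side, so N = (-64.6, 0.00). BS is vertical with |BS| = 51.3 and S on the −y side, so S = (0.00, -51.3). The virtual corner opposite B is at (-64.6, -51.3). The tangent condition forces WZ to be normal to NZ and since A1 is tangent to QS there, WQ ⟂ QS, with radius 13.6, so the center W sits 13.6 in from both sides at W = (-51.0, -37.7). Then |BW| = |W − B| = 63.4.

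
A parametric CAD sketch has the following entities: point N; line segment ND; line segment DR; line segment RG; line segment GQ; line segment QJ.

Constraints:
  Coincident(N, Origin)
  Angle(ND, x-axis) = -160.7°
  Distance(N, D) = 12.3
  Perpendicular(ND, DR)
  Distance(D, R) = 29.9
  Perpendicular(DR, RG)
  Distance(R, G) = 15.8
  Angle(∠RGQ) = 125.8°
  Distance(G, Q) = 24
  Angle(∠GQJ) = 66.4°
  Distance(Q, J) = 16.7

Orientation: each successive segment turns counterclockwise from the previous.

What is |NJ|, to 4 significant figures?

7.012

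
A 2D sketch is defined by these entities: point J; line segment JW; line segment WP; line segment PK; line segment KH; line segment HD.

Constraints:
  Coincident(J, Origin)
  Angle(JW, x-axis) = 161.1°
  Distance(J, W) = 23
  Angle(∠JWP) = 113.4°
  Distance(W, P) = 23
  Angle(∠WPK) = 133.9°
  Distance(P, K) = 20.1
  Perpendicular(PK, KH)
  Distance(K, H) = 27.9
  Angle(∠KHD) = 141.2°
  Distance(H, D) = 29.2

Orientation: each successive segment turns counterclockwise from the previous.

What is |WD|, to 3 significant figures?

38.4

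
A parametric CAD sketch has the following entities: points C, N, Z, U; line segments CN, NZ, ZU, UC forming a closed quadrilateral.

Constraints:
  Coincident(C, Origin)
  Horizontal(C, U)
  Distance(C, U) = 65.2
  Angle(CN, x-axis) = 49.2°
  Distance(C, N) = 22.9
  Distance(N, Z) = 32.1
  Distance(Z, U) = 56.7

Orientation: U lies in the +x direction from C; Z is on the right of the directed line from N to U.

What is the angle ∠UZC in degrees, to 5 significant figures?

110.94°

Checks: |NZ| = 32.10 ✓; |ZU| = 56.70 ✓.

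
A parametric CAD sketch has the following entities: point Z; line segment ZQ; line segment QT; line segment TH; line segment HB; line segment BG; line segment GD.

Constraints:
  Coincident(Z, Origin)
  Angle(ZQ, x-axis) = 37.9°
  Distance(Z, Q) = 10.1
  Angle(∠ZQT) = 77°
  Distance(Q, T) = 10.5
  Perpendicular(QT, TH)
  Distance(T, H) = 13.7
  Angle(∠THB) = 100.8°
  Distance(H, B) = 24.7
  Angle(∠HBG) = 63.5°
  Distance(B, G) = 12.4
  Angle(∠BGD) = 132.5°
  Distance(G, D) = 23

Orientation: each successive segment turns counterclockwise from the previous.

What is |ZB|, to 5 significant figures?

18.142

Z is at the origin; ZQ runs at 37.9° with length 10.1, so Q = (7.9697, 6.2043). ∠ZQT = 77.0° gives QT at 140.90° from the x-axis; with |QT| = 10.5, T = (-0.17874, 12.826). QT is perpendicular to TH, so TH runs at -129.10°; with |TH| = 13.7, H = (-8.8190, 2.1945). ∠THB = 100.8° gives HB at -49.900° from the x-axis; with |HB| = 24.7, B = (7.0909, -16.699). Then |ZB| = |B − Z| = 18.142.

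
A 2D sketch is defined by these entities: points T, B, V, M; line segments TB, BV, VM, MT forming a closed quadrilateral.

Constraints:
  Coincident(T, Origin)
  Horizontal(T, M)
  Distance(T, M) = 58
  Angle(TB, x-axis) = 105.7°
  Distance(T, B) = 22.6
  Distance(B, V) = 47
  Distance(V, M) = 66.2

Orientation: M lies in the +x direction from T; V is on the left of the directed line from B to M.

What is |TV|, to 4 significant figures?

62.34

Checks: |BV| = 47.00 ✓; |VM| = 66.20 ✓.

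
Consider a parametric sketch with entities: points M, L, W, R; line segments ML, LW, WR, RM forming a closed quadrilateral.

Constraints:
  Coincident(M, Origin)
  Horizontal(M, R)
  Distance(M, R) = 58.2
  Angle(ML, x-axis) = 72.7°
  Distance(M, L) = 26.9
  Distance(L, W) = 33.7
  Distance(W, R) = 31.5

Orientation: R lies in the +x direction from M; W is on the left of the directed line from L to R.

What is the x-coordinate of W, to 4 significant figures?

41.68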